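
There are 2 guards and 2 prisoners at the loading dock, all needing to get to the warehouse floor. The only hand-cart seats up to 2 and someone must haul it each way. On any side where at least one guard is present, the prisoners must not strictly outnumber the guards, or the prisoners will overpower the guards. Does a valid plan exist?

1. 2 prisoners → the warehouse floor.  (the loading dock: 2G 0P; the warehouse floor: 0G 2P)
2. 1 prisoner ← the loading dock.  (the loading dock: 2G 1P; the warehouse floor: 0G 1P)
3. 2 guards → the warehouse floor.  (the loading dock: 0G 1P; the warehouse floor: 2G 1P)
4. 1 prisoner ← the loading dock.  (the loading dock: 0G 2P; the warehouse floor: 2G 0P)
5. 2 prisoners → the warehouse floor.  (the loading dock: 0G 0P; the warehouse floor: 2G 2P)

Yes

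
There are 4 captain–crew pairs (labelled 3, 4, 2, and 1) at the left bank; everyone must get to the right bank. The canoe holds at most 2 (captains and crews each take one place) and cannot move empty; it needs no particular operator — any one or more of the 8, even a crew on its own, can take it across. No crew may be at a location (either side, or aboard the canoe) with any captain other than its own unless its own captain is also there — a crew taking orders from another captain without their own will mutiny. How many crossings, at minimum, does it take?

Following every safe sequence of crossings from the start, the most of the 8 that can be at the right bank as the canoe arrives there on crossings 1, 3, 5 is 2, 3, 4 respectively; the best ever achieved is 4 of 8.
From crossing 7 on, no configuration arises that was not already reachable earlier: only 44 distinct safe configurations (who is on which side, and where the canoe is) can ever be reached, none of them has everyone across, and every continuation just revisits them. So no valid plan exists.

impossible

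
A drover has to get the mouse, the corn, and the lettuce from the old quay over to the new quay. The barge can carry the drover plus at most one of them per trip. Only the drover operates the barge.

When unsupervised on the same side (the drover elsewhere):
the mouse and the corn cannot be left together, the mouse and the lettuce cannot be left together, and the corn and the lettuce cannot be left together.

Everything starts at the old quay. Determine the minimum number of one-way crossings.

impossible

Whatever the first load, the items left behind include a forbidden pair without the drover. No opening move is safe, so no plan exists.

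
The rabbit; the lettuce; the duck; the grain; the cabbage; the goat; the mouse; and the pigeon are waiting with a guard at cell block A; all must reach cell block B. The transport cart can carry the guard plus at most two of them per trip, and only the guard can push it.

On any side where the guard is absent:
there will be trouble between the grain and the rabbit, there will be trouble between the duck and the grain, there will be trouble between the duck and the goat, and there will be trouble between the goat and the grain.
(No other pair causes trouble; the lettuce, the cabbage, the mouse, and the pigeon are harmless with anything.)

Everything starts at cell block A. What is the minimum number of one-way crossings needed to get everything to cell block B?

13

Counting alone: the guard can take at most 2 across per trip to cell block B, so moving all 8 needs at least 4 loaded trips out, with a return between consecutive ones — at least 7 crossings.
The safety rule pushes this higher. Following every safe sequence of crossings, the most of the 8 that can be at cell block B as the transport cart arrives there on crossings 7, 9, 11 is 5, 6, 7 respectively — never all 8.
So no plan with fewer than 13 crossings exists, and this one achieves 13:
1. Guard goes to cell block B with the duck and the grain.  [cell block A: the cabbage, the goat, the lettuce, the mouse, the pigeon, the rabbit | cell block B: the duck, the grain]
2. Guard goes back to cell block A with the duck.  [cell block A: the cabbage, the duck, the goat, the lettuce, the mouse, the pigeon, the rabbit | cell block B: the grain]
3. Guard goes to cell block B with the duck and the rabbit.  [cell block A: the cabbage, the goat, the lettuce, the mouse, the pigeon | cell block B: the duck, the grain, the rabbit]
4. Guard goes back to cell block A with the grain.  [cell block A: the cabbage, the goat, the grain, the lettuce, the mouse, the pigeon | cell block B: the duck, the rabbit]
5. Guard goes to cell block B with the grain and the lettuce.  [cell block A: the cabbage, the goat, the mouse, the pigeon | cell block B: the duck, the grain, the lettuce, the rabbit]
6. Guard goes back to cell block A with the grain.  [cell block A: the cabbage, the goat, the grain, the mouse, the pigeon | cell block B: the duck, the lettuce, the rabbit]
7. Guard goes to cell block B with the cabbage and the grain.  [cell block A: the goat, the mouse, the pigeon | cell block B: the cabbage, the duck, the grain, the lettuce, the rabbit]
8. Guard goes back to cell block A with the grain.  [cell block A: the goat, the grain, the mouse, the pigeon | cell block B: the cabbage, the duck, the lettuce, the rabbit]
9. Guard goes to cell block B with the grain and the mouse.  [cell block A: the goat, the pigeon | cell block B: the cabbage, the duck, the grain, the lettuce, the mouse, the rabbit]
10. Guard goes back to cell block A with the grain.  [cell block A: the goat, the grain, the pigeon | cell block B: the cabbage, the duck, the lettuce, the mouse, the rabbit]
11. Guard goes to cell block B with the grain and the pigeon.  [cell block A: the goat | cell block B: the cabbage, the duck, the grain, the lettuce, the mouse, the pigeon, the rabbit]
12. Guard goes back to cell block A with the grain.  [cell block A: the goat, the grain | cell block B: the cabbage, the duck, the lettuce, the mouse, the pigeon, the rabbit]
13. Guard goes to cell block B with the goat and the grain.  [cell block A: — | cell block B: the cabbage, the duck, the goat, the grain, the lettuce, the mouse, the pigeon, the rabbit]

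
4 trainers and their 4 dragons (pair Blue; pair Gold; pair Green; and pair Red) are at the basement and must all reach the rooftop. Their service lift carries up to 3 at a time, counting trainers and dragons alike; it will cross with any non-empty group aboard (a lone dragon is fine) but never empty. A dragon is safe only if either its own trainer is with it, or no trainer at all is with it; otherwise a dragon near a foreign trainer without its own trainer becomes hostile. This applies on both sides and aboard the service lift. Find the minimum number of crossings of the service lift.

9

Counting alone: each trip to the rooftop takes at most 3 across and each return brings at least 1 back, so after t trips out (and t−1 returns) at most 3t − (t−1) of the 8 are across; that first reaches 8 at t = 4, so at least 7 crossings are needed.
The safety rule pushes this higher. Following every safe sequence of crossings, the most of the 8 that can be at the rooftop as the service lift arrives there on crossing 7 is 7 — never all 8.
So no plan with fewer than 9 crossings exists, and this one achieves 9:
1. dragon Blue and trainer Blue cross → the rooftop.
2. trainer Blue crosses ← the basement.
3. dragon Gold, trainer Blue, and trainer Gold cross → the rooftop.
4. dragon Blue and trainer Blue cross ← the basement.
5. trainer Blue, trainer Green, and trainer Red cross → the rooftop.
6. dragon Gold crosses ← the basement.
7. dragon Blue and dragon Gold cross → the rooftop.
8. dragon Blue crosses ← the basement.
9. dragon Blue, dragon Green, and dragon Red cross → the rooftop.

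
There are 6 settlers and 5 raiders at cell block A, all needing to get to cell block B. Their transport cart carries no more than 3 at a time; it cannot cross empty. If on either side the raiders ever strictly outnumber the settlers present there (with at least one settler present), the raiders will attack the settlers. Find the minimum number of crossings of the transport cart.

9

Counting alone: each trip to cell block B takes at most 3 across and each return brings at least 1 back, so after t trips out (and t−1 returns) at most 3t − (t−1) of the 11 are across; that first reaches 11 at t = 5, so at least 9 crossings are needed.
The plan below uses exactly 9 crossings, so it is optimal:
1. 3 raiders → cell block B.  (cell block A: 6S 2R; cell block B: 0S 3R)
2. 1 raider ← cell block A.  (cell block A: 6S 3R; cell block B: 0S 2R)
3. 3 settlers → cell block B.  (cell block A: 3S 3R; cell block B: 3S 2R)
4. 1 settler ← cell block A.  (cell block A: 4S 3R; cell block B: 2S 2R)
5. 2 settlers and 1 raider → cell block B.  (cell block A: 2S 2R; cell block B: 4S 3R)
6. 1 settler ← cell block A.  (cell block A: 3S 2R; cell block B: 3S 3R)
7. 2 settlers and 1 raider → cell block B.  (cell block A: 1S 1R; cell block B: 5S 4R)
8. 1 settler ← cell block A.  (cell block A: 2S 1R; cell block B: 4S 4R)
9. 2 settlers and 1 raider → cell block B.  (cell block A: 0S 0R; cell block B: 6S 5R)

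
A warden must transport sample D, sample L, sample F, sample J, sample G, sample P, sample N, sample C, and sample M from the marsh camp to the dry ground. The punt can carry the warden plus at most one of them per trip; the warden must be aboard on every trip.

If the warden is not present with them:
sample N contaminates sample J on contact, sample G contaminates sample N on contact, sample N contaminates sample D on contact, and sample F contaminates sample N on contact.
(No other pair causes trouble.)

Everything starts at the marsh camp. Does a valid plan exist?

No

Following every safe sequence of crossings from the start, the most of the 9 that can be at the dry ground as the punt arrives there on crossings 1, 3, 5, 7, 9, 11 is 1, 2, 3, 4, 5, 6 respectively; the best ever achieved is 6 of 9.
From crossing 13 on, no configuration arises that was not already reachable earlier: only 176 distinct safe configurations (who is on which side, and where the punt is) can ever be reached, none of them has everyone across, and every continuation just revisits them. So no valid plan exists.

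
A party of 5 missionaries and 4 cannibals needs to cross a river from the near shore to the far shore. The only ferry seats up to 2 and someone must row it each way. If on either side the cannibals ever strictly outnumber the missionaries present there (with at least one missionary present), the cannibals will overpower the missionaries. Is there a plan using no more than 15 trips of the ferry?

Yes — this plan uses 15 crossings (≤ 15):
1. 2 cannibals → the far shore.  (the near shore: 5M 2C; the far shore: 0M 2C)
2. 1 cannibal ← the near shore.  (the near shore: 5M 3C; the far shore: 0M 1C)
3. 2 cannibals → the far shore.  (the near shore: 5M 1C; the far shore: 0M 3C)
4. 1 cannibal ← the near shore.  (the near shore: 5M 2C; the far shore: 0M 2C)
5. 2 missionaries → the far shore.  (the near shore: 3M 2C; the far shore: 2M 2C)
6. 1 cannibal ← the near shore.  (the near shore: 3M 3C; the far shore: 2M 1C)
7. 1 missionary and 1 cannibal → the far shore.  (the near shore: 2M 2C; the far shore: 3M 2C)
8. 1 missionary ← the near shore.  (the near shore: 3M 2C; the far shore: 2M 2C)
9. 1 missionary and 1 cannibal → the far shore.  (the near shore: 2M 1C; the far shore: 3M 3C)
10. 1 cannibal ← the near shore.  (the near shore: 2M 2C; the far shore: 3M 2C)
11. 1 missionary and 1 cannibal → the far shore.  (the near shore: 1M 1C; the far shore: 4M 3C)
12. 1 missionary ← the near shore.  (the near shore: 2M 1C; the far shore: 3M 3C)
13. 1 missionary and 1 cannibal → the far shore.  (the near shore: 1M 0C; the far shore: 4M 4C)
14. 1 cannibal ← the near shore.  (the near shore: 1M 1C; the far shore: 4M 3C)
15. 1 missionary and 1 cannibal → the far shore.  (the near shore: 0M 0C; the far shore: 5M 4C)

Yes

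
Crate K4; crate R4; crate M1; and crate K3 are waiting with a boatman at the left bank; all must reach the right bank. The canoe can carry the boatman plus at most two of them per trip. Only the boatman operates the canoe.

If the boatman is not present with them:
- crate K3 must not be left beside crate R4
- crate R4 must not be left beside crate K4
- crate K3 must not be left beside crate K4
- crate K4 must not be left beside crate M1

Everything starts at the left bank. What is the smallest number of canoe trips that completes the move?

5

Counting alone: the boatman can take at most 2 across per trip to the right bank, so moving all 4 needs at least 2 loaded trips out, with a return between consecutive ones — at least 3 crossings.
The safety rule pushes this higher. Following every safe sequence of crossings, the most of the 4 that can be at the right bank as the canoe arrives there on crossing 3 is 3 — never all 4.
So no plan with fewer than 5 crossings exists, and this one achieves 5:
1. Boatman goes to the right bank with crate K4 and crate R4.  [the left bank: crate K3, crate M1 | the right bank: crate K4, crate R4]
2. Boatman goes back to the left bank with crate K4.  [the left bank: crate K3, crate K4, crate M1 | the right bank: crate R4]
3. Boatman goes to the right bank with crate K4 and crate M1.  [the left bank: crate K3 | the right bank: crate K4, crate M1, crate R4]
4. Boatman goes back to the left bank with crate K4.  [the left bank: crate K3, crate K4 | the right bank: crate M1, crate R4]
5. Boatman goes to the right bank with crate K3 and crate K4.  [the left bank: — | the right bank: crate K3, crate K4, crate M1, crate R4]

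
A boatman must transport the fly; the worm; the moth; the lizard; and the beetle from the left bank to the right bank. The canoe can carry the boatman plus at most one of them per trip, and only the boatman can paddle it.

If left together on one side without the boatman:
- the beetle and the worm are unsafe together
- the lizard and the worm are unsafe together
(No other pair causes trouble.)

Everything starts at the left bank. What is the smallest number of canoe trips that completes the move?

Counting alone: the boatman can take at most 1 across per trip to the right bank, so moving all 5 needs at least 5 loaded trips out, with a return between consecutive ones — at least 9 crossings.
The safety rule pushes this higher. Following every safe sequence of crossings, the most of the 5 that can be at the right bank as the canoe arrives there on crossing 9 is 4 — never all 5.
So no plan with fewer than 11 crossings exists, and this one achieves 11:
1. Boatman goes to the right bank with the worm.  [the left bank: the beetle, the fly, the lizard, the moth | the right bank: the worm]
2. Boatman goes back to the left bank alone.  [the left bank: the beetle, the fly, the lizard, the moth | the right bank: the worm]
3. Boatman goes to the right bank with the fly.  [the left bank: the beetle, the lizard, the moth | the right bank: the fly, the worm]
4. Boatman goes back to the left bank alone.  [the left bank: the beetle, the lizard, the moth | the right bank: the fly, the worm]
5. Boatman goes to the right bank with the moth.  [the left bank: the beetle, the lizard | the right bank: the fly, the moth, the worm]
6. Boatman goes back to the left bank alone.  [the left bank: the beetle, the lizard | the right bank: the fly, the moth, the worm]
7. Boatman goes to the right bank with the lizard.  [the left bank: the beetle | the right bank: the fly, the lizard, the moth, the worm]
8. Boatman goes back to the left bank with the worm.  [the left bank: the beetle, the worm | the right bank: the fly, the lizard, the moth]
9. Boatman goes to the right bank with the beetle.  [the left bank: the worm | the right bank: the beetle, the fly, the lizard, the moth]
10. Boatman goes back to the left bank alone.  [the left bank: the worm | the right bank: the beetle, the fly, the lizard, the moth]
11. Boatman goes to the right bank with the worm.  [the left bank: — | the right bank: the beetle, the fly, the lizard, the moth, the worm]

11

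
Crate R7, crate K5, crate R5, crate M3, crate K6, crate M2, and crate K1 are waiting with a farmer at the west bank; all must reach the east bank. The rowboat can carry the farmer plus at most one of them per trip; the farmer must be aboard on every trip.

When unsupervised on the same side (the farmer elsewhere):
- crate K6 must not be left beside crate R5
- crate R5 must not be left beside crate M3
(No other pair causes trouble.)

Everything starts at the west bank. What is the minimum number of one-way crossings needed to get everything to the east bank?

Counting alone: the farmer can take at most 1 across per trip to the east bank, so moving all 7 needs at least 7 loaded trips out, with a return between consecutive ones — at least 13 crossings.
The safety rule pushes this higher. Following every safe sequence of crossings, the most of the 7 that can be at the east bank as the rowboat arrives there on crossing 13 is 6 — never all 7.
So no plan with fewer than 15 crossings exists, and this one achieves 15:
1. Farmer goes to the east bank with crate R5.
2. Farmer goes back to the west bank alone.
3. Farmer goes to the east bank with crate R7.
4. Farmer goes back to the west bank alone.
5. Farmer goes to the east bank with crate K5.
6. Farmer goes back to the west bank alone.
7. Farmer goes to the east bank with crate M3.
8. Farmer goes back to the west bank with crate R5.
9. Farmer goes to the east bank with crate K6.
10. Farmer goes back to the west bank alone.
11. Farmer goes to the east bank with crate M2.
12. Farmer goes back to the west bank alone.
13. Farmer goes to the east bank with crate K1.
14. Farmer goes back to the west bank alone.
15. Farmer goes to the east bank with crate R5.

15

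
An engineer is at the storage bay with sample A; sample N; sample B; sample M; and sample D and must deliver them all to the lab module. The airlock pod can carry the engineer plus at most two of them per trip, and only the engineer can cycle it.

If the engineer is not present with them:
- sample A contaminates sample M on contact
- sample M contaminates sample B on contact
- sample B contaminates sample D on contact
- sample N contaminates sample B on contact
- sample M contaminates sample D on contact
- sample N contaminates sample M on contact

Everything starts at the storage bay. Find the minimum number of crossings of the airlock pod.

Counting alone: the engineer can take at most 2 across per trip to the lab module, so moving all 5 needs at least 3 loaded trips out, with a return between consecutive ones — at least 5 crossings.
The safety rule pushes this higher. Following every safe sequence of crossings, the most of the 5 that can be at the lab module as the airlock pod arrives there on crossing 5 is 4 — never all 5.
So no plan with fewer than 7 crossings exists, and this one achieves 7:
1. Engineer goes to the lab module with sample B and sample M.
2. Engineer goes back to the storage bay with sample B.
3. Engineer goes to the lab module with sample A and sample B.
4. Engineer goes back to the storage bay with sample M.
5. Engineer goes to the lab module with sample D and sample N.
6. Engineer goes back to the storage bay with sample B.
7. Engineer goes to the lab module with sample B and sample M.

7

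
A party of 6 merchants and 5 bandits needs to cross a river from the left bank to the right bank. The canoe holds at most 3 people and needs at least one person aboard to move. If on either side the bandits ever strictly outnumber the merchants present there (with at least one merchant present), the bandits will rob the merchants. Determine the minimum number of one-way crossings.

9

Counting alone: each trip to the right bank takes at most 3 across and each return brings at least 1 back, so after t trips out (and t−1 returns) at most 3t − (t−1) of the 11 are across; that first reaches 11 at t = 5, so at least 9 crossings are needed.
The plan below uses exactly 9 crossings, so it is optimal:
1. 3 bandits → the right bank.  (the left bank: 6M 2B; the right bank: 0M 3B)
2. 1 bandit ← the left bank.  (the left bank: 6M 3B; the right bank: 0M 2B)
3. 3 merchants → the right bank.  (the left bank: 3M 3B; the right bank: 3M 2B)
4. 1 merchant ← the left bank.  (the left bank: 4M 3B; the right bank: 2M 2B)
5. 2 merchants and 1 bandit → the right bank.  (the left bank: 2M 2B; the right bank: 4M 3B)
6. 1 merchant ← the left bank.  (the left bank: 3M 2B; the right bank: 3M 3B)
7. 2 merchants and 1 bandit → the right bank.  (the left bank: 1M 1B; the right bank: 5M 4B)
8. 1 merchant ← the left bank.  (the left bank: 2M 1B; the right bank: 4M 4B)
9. 2 merchants and 1 bandit → the right bank.  (the left bank: 0M 0B; the right bank: 6M 5B)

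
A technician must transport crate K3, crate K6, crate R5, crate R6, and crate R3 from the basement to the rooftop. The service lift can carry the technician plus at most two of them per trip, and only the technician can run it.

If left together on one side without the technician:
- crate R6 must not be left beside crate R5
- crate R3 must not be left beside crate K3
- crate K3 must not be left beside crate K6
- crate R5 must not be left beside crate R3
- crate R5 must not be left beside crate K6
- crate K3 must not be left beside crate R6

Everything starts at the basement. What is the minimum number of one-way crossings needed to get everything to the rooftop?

Counting alone: the technician can take at most 2 across per trip to the rooftop, so moving all 5 needs at least 3 loaded trips out, with a return between consecutive ones — at least 5 crossings.
The safety rule pushes this higher. Following every safe sequence of crossings, the most of the 5 that can be at the rooftop as the service lift arrives there on crossing 5 is 4 — never all 5.
So no plan with fewer than 7 crossings exists, and this one achieves 7:
1. Technician goes to the rooftop with crate K3 and crate R5.  [the basement: crate K6, crate R3, crate R6 | the rooftop: crate K3, crate R5]
2. Technician goes back to the basement alone.  [the basement: crate K6, crate R3, crate R6 | the rooftop: crate K3, crate R5]
3. Technician goes to the rooftop with crate K6.  [the basement: crate R3, crate R6 | the rooftop: crate K3, crate K6, crate R5]
4. Technician goes back to the basement with crate K3 and crate R5.  [the basement: crate K3, crate R3, crate R5, crate R6 | the rooftop: crate K6]
5. Technician goes to the rooftop with crate R3 and crate R6.  [the basement: crate K3, crate R5 | the rooftop: crate K6, crate R3, crate R6]
6. Technician goes back to the basement alone.  [the basement: crate K3, crate R5 | the rooftop: crate K6, crate R3, crate R6]
7. Technician goes to the rooftop with crate K3 and crate R5.  [the basement: — | the rooftop: crate K3, crate K6, crate R3, crate R5, crate R6]

7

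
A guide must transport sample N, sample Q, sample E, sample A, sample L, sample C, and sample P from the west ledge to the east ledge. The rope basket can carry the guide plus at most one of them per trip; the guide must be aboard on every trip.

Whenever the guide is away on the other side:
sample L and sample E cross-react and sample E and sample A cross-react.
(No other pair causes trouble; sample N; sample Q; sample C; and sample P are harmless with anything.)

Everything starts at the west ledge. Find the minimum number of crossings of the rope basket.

Counting alone: the guide can take at most 1 across per trip to the east ledge, so moving all 7 needs at least 7 loaded trips out, with a return between consecutive ones — at least 13 crossings.
The safety rule pushes this higher. Following every safe sequence of crossings, the most of the 7 that can be at the east ledge as the rope basket arrives there on crossing 13 is 6 — never all 7.
So no plan with fewer than 15 crossings exists, and this one achieves 15:
1. Guide goes to the east ledge with sample E.
2. Guide goes back to the west ledge alone.
3. Guide goes to the east ledge with sample N.
4. Guide goes back to the west ledge alone.
5. Guide goes to the east ledge with sample Q.
6. Guide goes back to the west ledge alone.
7. Guide goes to the east ledge with sample A.
8. Guide goes back to the west ledge with sample E.
9. Guide goes to the east ledge with sample L.
10. Guide goes back to the west ledge alone.
11. Guide goes to the east ledge with sample C.
12. Guide goes back to the west ledge alone.
13. Guide goes to the east ledge with sample P.
14. Guide goes back to the west ledge alone.
15. Guide goes to the east ledge with sample E.

15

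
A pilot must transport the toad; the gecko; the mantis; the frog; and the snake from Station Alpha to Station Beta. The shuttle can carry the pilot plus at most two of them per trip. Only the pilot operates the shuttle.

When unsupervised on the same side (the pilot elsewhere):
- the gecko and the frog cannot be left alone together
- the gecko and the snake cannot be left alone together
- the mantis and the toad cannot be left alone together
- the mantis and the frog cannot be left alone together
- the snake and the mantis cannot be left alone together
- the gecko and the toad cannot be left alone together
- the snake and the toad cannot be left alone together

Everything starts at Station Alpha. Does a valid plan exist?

No

Whatever the first load, the items left behind include a forbidden pair without the pilot. No opening move is safe, so no plan exists.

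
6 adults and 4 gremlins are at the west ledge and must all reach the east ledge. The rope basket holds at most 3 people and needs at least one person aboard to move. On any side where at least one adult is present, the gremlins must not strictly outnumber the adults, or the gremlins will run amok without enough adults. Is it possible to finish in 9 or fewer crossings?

Yes

Yes — this plan uses 9 crossings (≤ 9):
1. 2 gremlins → the east ledge.  (the west ledge: 6A 2G; the east ledge: 0A 2G)
2. 1 gremlin ← the west ledge.  (the west ledge: 6A 3G; the east ledge: 0A 1G)
3. 3 gremlins → the east ledge.  (the west ledge: 6A 0G; the east ledge: 0A 4G)
4. 1 gremlin ← the west ledge.  (the west ledge: 6A 1G; the east ledge: 0A 3G)
5. 3 adults → the east ledge.  (the west ledge: 3A 1G; the east ledge: 3A 3G)
6. 1 gremlin ← the west ledge.  (the west ledge: 3A 2G; the east ledge: 3A 2G)
7. 1 adult and 2 gremlins → the east ledge.  (the west ledge: 2A 0G; the east ledge: 4A 4G)
8. 1 gremlin ← the west ledge.  (the west ledge: 2A 1G; the east ledge: 4A 3G)
9. 2 adults and 1 gremlin → the east ledge.  (the west ledge: 0A 0G; the east ledge: 6A 4G)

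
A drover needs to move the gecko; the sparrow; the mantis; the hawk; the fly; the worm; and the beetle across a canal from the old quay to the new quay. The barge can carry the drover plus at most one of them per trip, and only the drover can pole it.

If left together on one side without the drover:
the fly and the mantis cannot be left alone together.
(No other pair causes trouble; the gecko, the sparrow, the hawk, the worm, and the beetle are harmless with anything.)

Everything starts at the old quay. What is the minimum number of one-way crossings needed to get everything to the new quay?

Counting alone: the drover can take at most 1 across per trip to the new quay, so moving all 7 needs at least 7 loaded trips out, with a return between consecutive ones — at least 13 crossings.
The plan below uses exactly 13 crossings, so it is optimal:
1. Drover goes to the new quay with the mantis.
2. Drover goes back to the old quay alone.
3. Drover goes to the new quay with the gecko.
4. Drover goes back to the old quay alone.
5. Drover goes to the new quay with the sparrow.
6. Drover goes back to the old quay alone.
7. Drover goes to the new quay with the hawk.
8. Drover goes back to the old quay alone.
9. Drover goes to the new quay with the worm.
10. Drover goes back to the old quay alone.
11. Drover goes to the new quay with the beetle.
12. Drover goes back to the old quay alone.
13. Drover goes to the new quay with the fly.

13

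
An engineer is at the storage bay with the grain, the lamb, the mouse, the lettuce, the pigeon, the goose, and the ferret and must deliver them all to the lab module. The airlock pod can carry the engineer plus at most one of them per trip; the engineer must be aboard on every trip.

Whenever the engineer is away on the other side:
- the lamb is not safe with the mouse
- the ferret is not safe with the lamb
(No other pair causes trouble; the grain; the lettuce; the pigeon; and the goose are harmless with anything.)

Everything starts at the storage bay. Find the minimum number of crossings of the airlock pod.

Counting alone: the engineer can take at most 1 across per trip to the lab module, so moving all 7 needs at least 7 loaded trips out, with a return between consecutive ones — at least 13 crossings.
The safety rule pushes this higher. Following every safe sequence of crossings, the most of the 7 that can be at the lab module as the airlock pod arrives there on crossing 13 is 6 — never all 7.
So no plan with fewer than 15 crossings exists, and this one achieves 15:
1. Engineer goes to the lab module with the lamb.  [the storage bay: the ferret, the goose, the grain, the lettuce, the mouse, the pigeon | the lab module: the lamb]
2. Engineer goes back to the storage bay alone.  [the storage bay: the ferret, the goose, the grain, the lettuce, the mouse, the pigeon | the lab module: the lamb]
3. Engineer goes to the lab module with the grain.  [the storage bay: the ferret, the goose, the lettuce, the mouse, the pigeon | the lab module: the grain, the lamb]
4. Engineer goes back to the storage bay alone.  [the storage bay: the ferret, the goose, the lettuce, the mouse, the pigeon | the lab module: the grain, the lamb]
5. Engineer goes to the lab module with the mouse.  [the storage bay: the ferret, the goose, the lettuce, the pigeon | the lab module: the grain, the lamb, the mouse]
6. Engineer goes back to the storage bay with the lamb.  [the storage bay: the ferret, the goose, the lamb, the lettuce, the pigeon | the lab module: the grain, the mouse]
7. Engineer goes to the lab module with the ferret.  [the storage bay: the goose, the lamb, the lettuce, the pigeon | the lab module: the ferret, the grain, the mouse]
8. Engineer goes back to the storage bay alone.  [the storage bay: the goose, the lamb, the lettuce, the pigeon | the lab module: the ferret, the grain, the mouse]
9. Engineer goes to the lab module with the lettuce.  [the storage bay: the goose, the lamb, the pigeon | the lab module: the ferret, the grain, the lettuce, the mouse]
10. Engineer goes back to the storage bay alone.  [the storage bay: the goose, the lamb, the pigeon | the lab module: the ferret, the grain, the lettuce, the mouse]
11. Engineer goes to the lab module with the pigeon.  [the storage bay: the goose, the lamb | the lab module: the ferret, the grain, the lettuce, the mouse, the pigeon]
12. Engineer goes back to the storage bay alone.  [the storage bay: the goose, the lamb | the lab module: the ferret, the grain, the lettuce, the mouse, the pigeon]
13. Engineer goes to the lab module with the goose.  [the storage bay: the lamb | the lab module: the ferret, the goose, the grain, the lettuce, the mouse, the pigeon]
14. Engineer goes back to the storage bay alone.  [the storage bay: the lamb | the lab module: the ferret, the goose, the grain, the lettuce, the mouse, the pigeon]
15. Engineer goes to the lab module with the lamb.  [the storage bay: — | the lab module: the ferret, the goose, the grain, the lamb, the lettuce, the mouse, the pigeon]

15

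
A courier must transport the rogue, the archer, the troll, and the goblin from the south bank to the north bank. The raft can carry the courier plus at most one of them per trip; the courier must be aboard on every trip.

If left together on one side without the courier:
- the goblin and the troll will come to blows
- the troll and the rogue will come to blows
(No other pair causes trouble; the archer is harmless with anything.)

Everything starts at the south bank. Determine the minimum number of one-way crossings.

Counting alone: the courier can take at most 1 across per trip to the north bank, so moving all 4 needs at least 4 loaded trips out, with a return between consecutive ones — at least 7 crossings.
The safety rule pushes this higher. Following every safe sequence of crossings, the most of the 4 that can be at the north bank as the raft arrives there on crossing 7 is 3 — never all 4.
So no plan with fewer than 9 crossings exists, and this one achieves 9:
1. Courier goes to the north bank with the troll.  [the south bank: the archer, the goblin, the rogue | the north bank: the troll]
2. Courier goes back to the south bank alone.  [the south bank: the archer, the goblin, the rogue | the north bank: the troll]
3. Courier goes to the north bank with the rogue.  [the south bank: the archer, the goblin | the north bank: the rogue, the troll]
4. Courier goes back to the south bank with the troll.  [the south bank: the archer, the goblin, the troll | the north bank: the rogue]
5. Courier goes to the north bank with the goblin.  [the south bank: the archer, the troll | the north bank: the goblin, the rogue]
6. Courier goes back to the south bank alone.  [the south bank: the archer, the troll | the north bank: the goblin, the rogue]
7. Courier goes to the north bank with the archer.  [the south bank: the troll | the north bank: the archer, the goblin, the rogue]
8. Courier goes back to the south bank alone.  [the south bank: the troll | the north bank: the archer, the goblin, the rogue]
9. Courier goes to the north bank with the troll.  [the south bank: — | the north bank: the archer, the goblin, the rogue, the troll]

9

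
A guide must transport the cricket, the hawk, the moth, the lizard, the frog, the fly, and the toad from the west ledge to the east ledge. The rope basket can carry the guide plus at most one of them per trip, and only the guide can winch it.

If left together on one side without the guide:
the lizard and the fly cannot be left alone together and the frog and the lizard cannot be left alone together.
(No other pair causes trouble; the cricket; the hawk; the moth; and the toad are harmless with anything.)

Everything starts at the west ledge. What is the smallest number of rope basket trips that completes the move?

15

Counting alone: the guide can take at most 1 across per trip to the east ledge, so moving all 7 needs at least 7 loaded trips out, with a return between consecutive ones — at least 13 crossings.
The safety rule pushes this higher. Following every safe sequence of crossings, the most of the 7 that can be at the east ledge as the rope basket arrives there on crossing 13 is 6 — never all 7.
So no plan with fewer than 15 crossings exists, and this one achieves 15:
1. Guide goes to the east ledge with the lizard.  [the west ledge: the cricket, the fly, the frog, the hawk, the moth, the toad | the east ledge: the lizard]
2. Guide goes back to the west ledge alone.  [the west ledge: the cricket, the fly, the frog, the hawk, the moth, the toad | the east ledge: the lizard]
3. Guide goes to the east ledge with the cricket.  [the west ledge: the fly, the frog, the hawk, the moth, the toad | the east ledge: the cricket, the lizard]
4. Guide goes back to the west ledge alone.  [the west ledge: the fly, the frog, the hawk, the moth, the toad | the east ledge: the cricket, the lizard]
5. Guide goes to the east ledge with the hawk.  [the west ledge: the fly, the frog, the moth, the toad | the east ledge: the cricket, the hawk, the lizard]
6. Guide goes back to the west ledge alone.  [the west ledge: the fly, the frog, the moth, the toad | the east ledge: the cricket, the hawk, the lizard]
7. Guide goes to the east ledge with the moth.  [the west ledge: the fly, the frog, the toad | the east ledge: the cricket, the hawk, the lizard, the moth]
8. Guide goes back to the west ledge alone.  [the west ledge: the fly, the frog, the toad | the east ledge: the cricket, the hawk, the lizard, the moth]
9. Guide goes to the east ledge with the frog.  [the west ledge: the fly, the toad | the east ledge: the cricket, the frog, the hawk, the lizard, the moth]
10. Guide goes back to the west ledge with the lizard.  [the west ledge: the fly, the lizard, the toad | the east ledge: the cricket, the frog, the hawk, the moth]
11. Guide goes to the east ledge with the fly.  [the west ledge: the lizard, the toad | the east ledge: the cricket, the fly, the frog, the hawk, the moth]
12. Guide goes back to the west ledge alone.  [the west ledge: the lizard, the toad | the east ledge: the cricket, the fly, the frog, the hawk, the moth]
13. Guide goes to the east ledge with the toad.  [the west ledge: the lizard | the east ledge: the cricket, the fly, the frog, the hawk, the moth, the toad]
14. Guide goes back to the west ledge alone.  [the west ledge: the lizard | the east ledge: the cricket, the fly, the frog, the hawk, the moth, the toad]
15. Guide goes to the east ledge with the lizard.  [the west ledge: — | the east ledge: the cricket, the fly, the frog, the hawk, the lizard, the moth, the toad]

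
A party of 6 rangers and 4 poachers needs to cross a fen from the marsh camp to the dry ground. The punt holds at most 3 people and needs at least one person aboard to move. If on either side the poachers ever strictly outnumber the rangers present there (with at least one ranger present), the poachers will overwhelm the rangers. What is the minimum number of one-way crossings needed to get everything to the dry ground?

Counting alone: each trip to the dry ground takes at most 3 across and each return brings at least 1 back, so after t trips out (and t−1 returns) at most 3t − (t−1) of the 10 are across; that first reaches 10 at t = 5, so at least 9 crossings are needed.
The plan below uses exactly 9 crossings, so it is optimal:
1. 2 poachers → the dry ground.  (the marsh camp: 6R 2P; the dry ground: 0R 2P)
2. 1 poacher ← the marsh camp.  (the marsh camp: 6R 3P; the dry ground: 0R 1P)
3. 3 poachers → the dry ground.  (the marsh camp: 6R 0P; the dry ground: 0R 4P)
4. 1 poacher ← the marsh camp.  (the marsh camp: 6R 1P; the dry ground: 0R 3P)
5. 3 rangers → the dry ground.  (the marsh camp: 3R 1P; the dry ground: 3R 3P)
6. 1 poacher ← the marsh camp.  (the marsh camp: 3R 2P; the dry ground: 3R 2P)
7. 1 ranger and 2 poachers → the dry ground.  (the marsh camp: 2R 0P; the dry ground: 4R 4P)
8. 1 poacher ← the marsh camp.  (the marsh camp: 2R 1P; the dry ground: 4R 3P)
9. 2 rangers and 1 poacher → the dry ground.  (the marsh camp: 0R 0P; the dry ground: 6R 4P)

9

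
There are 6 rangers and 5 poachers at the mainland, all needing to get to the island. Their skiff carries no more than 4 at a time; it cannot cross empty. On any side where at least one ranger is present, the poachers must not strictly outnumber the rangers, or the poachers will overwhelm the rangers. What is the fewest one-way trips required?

7

Counting alone: each trip to the island takes at most 4 across and each return brings at least 1 back, so after t trips out (and t−1 returns) at most 4t − (t−1) of the 11 are across; that first reaches 11 at t = 4, so at least 7 crossings are needed.
The plan below uses exactly 7 crossings, so it is optimal:
1. 2 poachers → the island.  (the mainland: 6R 3P; the island: 0R 2P)
2. 1 poacher ← the mainland.  (the mainland: 6R 4P; the island: 0R 1P)
3. 4 poachers → the island.  (the mainland: 6R 0P; the island: 0R 5P)
4. 1 poacher ← the mainland.  (the mainland: 6R 1P; the island: 0R 4P)
5. 4 rangers → the island.  (the mainland: 2R 1P; the island: 4R 4P)
6. 1 poacher ← the mainland.  (the mainland: 2R 2P; the island: 4R 3P)
7. 2 rangers and 2 poachers → the island.  (the mainland: 0R 0P; the island: 6R 5P)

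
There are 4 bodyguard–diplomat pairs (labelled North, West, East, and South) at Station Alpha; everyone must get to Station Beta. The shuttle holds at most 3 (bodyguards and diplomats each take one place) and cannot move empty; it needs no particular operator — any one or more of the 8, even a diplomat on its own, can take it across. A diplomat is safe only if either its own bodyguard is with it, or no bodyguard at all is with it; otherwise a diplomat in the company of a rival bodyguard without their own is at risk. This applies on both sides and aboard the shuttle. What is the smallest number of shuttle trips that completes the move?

Counting alone: each trip to Station Beta takes at most 3 across and each return brings at least 1 back, so after t trips out (and t−1 returns) at most 3t − (t−1) of the 8 are across; that first reaches 8 at t = 4, so at least 7 crossings are needed.
The safety rule pushes this higher. Following every safe sequence of crossings, the most of the 8 that can be at Station Beta as the shuttle arrives there on crossing 7 is 7 — never all 8.
So no plan with fewer than 9 crossings exists, and this one achieves 9:
1. bodyguard North and diplomat North cross → Station Beta.
2. bodyguard North crosses ← Station Alpha.
3. bodyguard North, bodyguard West, and diplomat West cross → Station Beta.
4. bodyguard North and diplomat North cross ← Station Alpha.
5. bodyguard East, bodyguard North, and bodyguard South cross → Station Beta.
6. diplomat West crosses ← Station Alpha.
7. diplomat North and diplomat West cross → Station Beta.
8. diplomat North crosses ← Station Alpha.
9. diplomat East, diplomat North, and diplomat South cross → Station Beta.

9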